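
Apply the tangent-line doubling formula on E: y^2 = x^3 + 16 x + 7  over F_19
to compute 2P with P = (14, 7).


Doubling: s = (3 x1^2 + a) / (2 y1)
s = (3*14^2 + 16) / (2*7) mod 19 = 16
x3 = s^2 - 2 x1 mod 19 = 16^2 - 2*14 = 0
y3 = s (x1 - x3) - y1 mod 19 = 16 * (14 - 0) - 7 = 8

2P = (0, 8)


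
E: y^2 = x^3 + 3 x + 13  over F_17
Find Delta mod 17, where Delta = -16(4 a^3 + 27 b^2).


4 a^3 + 27 b^2 = 4*3^3 + 27*13^2 = 108 + 4563 = 4671
Delta = -16 * (4671) = -74736
Delta mod 17 = 13

Delta = 13 (mod 17)


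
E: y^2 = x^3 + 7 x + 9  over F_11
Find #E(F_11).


For each x in F_11, count y with y^2 = x^3 + 7 x + 9 mod 11:
  x = 0: RHS = 9, y in [3, 8]  -> 2 point(s)
  x = 2: RHS = 9, y in [3, 8]  -> 2 point(s)
  x = 5: RHS = 4, y in [2, 9]  -> 2 point(s)
  x = 6: RHS = 3, y in [5, 6]  -> 2 point(s)
  x = 7: RHS = 5, y in [4, 7]  -> 2 point(s)
  x = 8: RHS = 5, y in [4, 7]  -> 2 point(s)
  x = 9: RHS = 9, y in [3, 8]  -> 2 point(s)
  x = 10: RHS = 1, y in [1, 10]  -> 2 point(s)
Affine points: 16. Add the point at infinity: total = 17.

#E(F_11) = 17


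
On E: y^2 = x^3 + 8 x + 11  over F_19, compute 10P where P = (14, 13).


k = 10 = 1010_2 (binary, LSB first: 0101)
Double-and-add from P = (14, 13):
  bit 0 = 0: acc unchanged = O
  bit 1 = 1: acc = O + (11, 9) = (11, 9)
  bit 2 = 0: acc unchanged = (11, 9)
  bit 3 = 1: acc = (11, 9) + (7, 7) = (6, 3)

10P = (6, 3)


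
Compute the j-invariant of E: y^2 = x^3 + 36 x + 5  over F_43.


Delta = -16(4 a^3 + 27 b^2) mod 43 = 15
-1728 * (4 a)^3 = -1728 * (4*36)^3 mod 43 = 4
j = 4 * 15^(-1) mod 43 = 6

j = 6 (mod 43)


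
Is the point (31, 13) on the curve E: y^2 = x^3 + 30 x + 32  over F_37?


Check whether y^2 = x^3 + 30 x + 32 (mod 37) for (x, y) = (31, 13).
LHS: y^2 = 13^2 mod 37 = 21
RHS: x^3 + 30 x + 32 = 31^3 + 30*31 + 32 mod 37 = 6
LHS != RHS

No, not on the curve


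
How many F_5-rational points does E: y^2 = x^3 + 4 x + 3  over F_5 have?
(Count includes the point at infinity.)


For each x in F_5, count y with y^2 = x^3 + 4 x + 3 mod 5:
  x = 2: RHS = 4, y in [2, 3]  -> 2 point(s)
Affine points: 2. Add the point at infinity: total = 3.

#E(F_5) = 3


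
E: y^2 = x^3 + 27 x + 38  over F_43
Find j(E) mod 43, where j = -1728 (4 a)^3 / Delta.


Delta = -16(4 a^3 + 27 b^2) mod 43 = 9
-1728 * (4 a)^3 = -1728 * (4*27)^3 mod 43 = 42
j = 42 * 9^(-1) mod 43 = 19

j = 19 (mod 43)


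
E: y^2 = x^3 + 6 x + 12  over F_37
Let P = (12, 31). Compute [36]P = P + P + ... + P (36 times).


k = 36 = 100100_2 (binary, LSB first: 001001)
Double-and-add from P = (12, 31):
  bit 0 = 0: acc unchanged = O
  bit 1 = 0: acc unchanged = O
  bit 2 = 1: acc = O + (30, 16) = (30, 16)
  bit 3 = 0: acc unchanged = (30, 16)
  bit 4 = 0: acc unchanged = (30, 16)
  bit 5 = 1: acc = (30, 16) + (7, 29) = (12, 6)

36P = (12, 6)


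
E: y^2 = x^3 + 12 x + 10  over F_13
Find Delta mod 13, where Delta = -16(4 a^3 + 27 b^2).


4 a^3 + 27 b^2 = 4*12^3 + 27*10^2 = 6912 + 2700 = 9612
Delta = -16 * (9612) = -153792
Delta mod 13 = 11

Delta = 11 (mod 13)


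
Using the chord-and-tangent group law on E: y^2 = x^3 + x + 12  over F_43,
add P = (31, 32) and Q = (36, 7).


P != Q, so use the chord formula.
s = (y2 - y1) / (x2 - x1) = (18) / (5) mod 43 = 38
x3 = s^2 - x1 - x2 mod 43 = 38^2 - 31 - 36 = 1
y3 = s (x1 - x3) - y1 mod 43 = 38 * (31 - 1) - 32 = 33

P + Q = (1, 33)


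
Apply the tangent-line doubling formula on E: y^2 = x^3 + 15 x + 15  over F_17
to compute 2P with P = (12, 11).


Doubling: s = (3 x1^2 + a) / (2 y1)
s = (3*12^2 + 15) / (2*11) mod 17 = 1
x3 = s^2 - 2 x1 mod 17 = 1^2 - 2*12 = 11
y3 = s (x1 - x3) - y1 mod 17 = 1 * (12 - 11) - 11 = 7

2P = (11, 7)


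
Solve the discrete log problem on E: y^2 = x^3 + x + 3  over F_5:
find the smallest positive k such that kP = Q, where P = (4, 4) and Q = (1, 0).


Enumerate multiples of P until we hit Q = (1, 0):
  1P = (4, 4)
  2P = (1, 0)
Match found at i = 2.

k = 2


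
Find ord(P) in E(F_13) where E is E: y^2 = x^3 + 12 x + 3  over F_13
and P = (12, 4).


Compute successive multiples of P until we hit O:
  1P = (12, 4)
  2P = (11, 6)
  3P = (7, 12)
  4P = (8, 0)
  5P = (7, 1)
  6P = (11, 7)
  7P = (12, 9)
  8P = O

ord(P) = 8


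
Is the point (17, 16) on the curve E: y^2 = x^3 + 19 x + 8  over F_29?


Check whether y^2 = x^3 + 19 x + 8 (mod 29) for (x, y) = (17, 16).
LHS: y^2 = 16^2 mod 29 = 24
RHS: x^3 + 19 x + 8 = 17^3 + 19*17 + 8 mod 29 = 24
LHS = RHS

Yes, on the curve


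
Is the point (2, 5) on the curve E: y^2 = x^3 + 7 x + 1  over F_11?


Check whether y^2 = x^3 + 7 x + 1 (mod 11) for (x, y) = (2, 5).
LHS: y^2 = 5^2 mod 11 = 3
RHS: x^3 + 7 x + 1 = 2^3 + 7*2 + 1 mod 11 = 1
LHS != RHS

No, not on the curve


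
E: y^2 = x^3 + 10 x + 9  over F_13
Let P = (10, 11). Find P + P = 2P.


Doubling: s = (3 x1^2 + a) / (2 y1)
s = (3*10^2 + 10) / (2*11) mod 13 = 7
x3 = s^2 - 2 x1 mod 13 = 7^2 - 2*10 = 3
y3 = s (x1 - x3) - y1 mod 13 = 7 * (10 - 3) - 11 = 12

2P = (3, 12)


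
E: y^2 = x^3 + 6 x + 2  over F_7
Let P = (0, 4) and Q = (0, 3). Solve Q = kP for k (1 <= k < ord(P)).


Enumerate multiples of P until we hit Q = (0, 3):
  1P = (0, 4)
  2P = (1, 4)
  3P = (6, 3)
  4P = (2, 1)
  5P = (2, 6)
  6P = (6, 4)
  7P = (1, 3)
  8P = (0, 3)
Match found at i = 8.

k = 8


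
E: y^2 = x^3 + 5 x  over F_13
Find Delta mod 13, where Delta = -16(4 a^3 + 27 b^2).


4 a^3 + 27 b^2 = 4*5^3 + 27*0^2 = 500 + 0 = 500
Delta = -16 * (500) = -8000
Delta mod 13 = 8

Delta = 8 (mod 13)


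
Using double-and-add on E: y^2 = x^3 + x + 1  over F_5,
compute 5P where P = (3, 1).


k = 5 = 101_2 (binary, LSB first: 101)
Double-and-add from P = (3, 1):
  bit 0 = 1: acc = O + (3, 1) = (3, 1)
  bit 1 = 0: acc unchanged = (3, 1)
  bit 2 = 1: acc = (3, 1) + (4, 2) = (4, 3)

5P = (4, 3)


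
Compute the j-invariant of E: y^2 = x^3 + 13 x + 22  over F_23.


Delta = -16(4 a^3 + 27 b^2) mod 23 = 19
-1728 * (4 a)^3 = -1728 * (4*13)^3 mod 23 = 19
j = 19 * 19^(-1) mod 23 = 1

j = 1 (mod 23)


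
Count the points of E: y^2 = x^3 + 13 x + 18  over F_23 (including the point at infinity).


For each x in F_23, count y with y^2 = x^3 + 13 x + 18 mod 23:
  x = 0: RHS = 18, y in [8, 15]  -> 2 point(s)
  x = 1: RHS = 9, y in [3, 20]  -> 2 point(s)
  x = 2: RHS = 6, y in [11, 12]  -> 2 point(s)
  x = 5: RHS = 1, y in [1, 22]  -> 2 point(s)
  x = 6: RHS = 13, y in [6, 17]  -> 2 point(s)
  x = 8: RHS = 13, y in [6, 17]  -> 2 point(s)
  x = 9: RHS = 13, y in [6, 17]  -> 2 point(s)
  x = 12: RHS = 16, y in [4, 19]  -> 2 point(s)
  x = 14: RHS = 0, y in [0]  -> 1 point(s)
  x = 15: RHS = 0, y in [0]  -> 1 point(s)
  x = 17: RHS = 0, y in [0]  -> 1 point(s)
  x = 18: RHS = 12, y in [9, 14]  -> 2 point(s)
  x = 22: RHS = 4, y in [2, 21]  -> 2 point(s)
Affine points: 23. Add the point at infinity: total = 24.

#E(F_23) = 24


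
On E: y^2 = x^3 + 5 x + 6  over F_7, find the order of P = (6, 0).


Compute successive multiples of P until we hit O:
  1P = (6, 0)
  2P = O

ord(P) = 2


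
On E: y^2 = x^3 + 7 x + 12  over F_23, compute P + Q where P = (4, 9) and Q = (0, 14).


P != Q, so use the chord formula.
s = (y2 - y1) / (x2 - x1) = (5) / (19) mod 23 = 16
x3 = s^2 - x1 - x2 mod 23 = 16^2 - 4 - 0 = 22
y3 = s (x1 - x3) - y1 mod 23 = 16 * (4 - 22) - 9 = 2

P + Q = (22, 2)


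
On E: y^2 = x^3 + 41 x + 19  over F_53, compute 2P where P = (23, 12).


Doubling: s = (3 x1^2 + a) / (2 y1)
s = (3*23^2 + 41) / (2*12) mod 53 = 6
x3 = s^2 - 2 x1 mod 53 = 6^2 - 2*23 = 43
y3 = s (x1 - x3) - y1 mod 53 = 6 * (23 - 43) - 12 = 27

2P = (43, 27)


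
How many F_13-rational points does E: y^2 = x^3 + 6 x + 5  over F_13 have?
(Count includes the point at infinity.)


For each x in F_13, count y with y^2 = x^3 + 6 x + 5 mod 13:
  x = 1: RHS = 12, y in [5, 8]  -> 2 point(s)
  x = 2: RHS = 12, y in [5, 8]  -> 2 point(s)
  x = 5: RHS = 4, y in [2, 11]  -> 2 point(s)
  x = 6: RHS = 10, y in [6, 7]  -> 2 point(s)
  x = 7: RHS = 0, y in [0]  -> 1 point(s)
  x = 10: RHS = 12, y in [5, 8]  -> 2 point(s)
Affine points: 11. Add the point at infinity: total = 12.

#E(F_13) = 12


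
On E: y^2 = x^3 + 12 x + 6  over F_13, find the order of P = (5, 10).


Compute successive multiples of P until we hit O:
  1P = (5, 10)
  2P = (2, 5)
  3P = (3, 2)
  4P = (8, 4)
  5P = (4, 1)
  6P = (7, 11)
  7P = (11, 0)
  8P = (7, 2)
  ... (continuing to 14P)
  14P = O

ord(P) = 14


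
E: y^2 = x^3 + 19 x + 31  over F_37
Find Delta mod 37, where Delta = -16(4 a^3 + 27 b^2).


4 a^3 + 27 b^2 = 4*19^3 + 27*31^2 = 27436 + 25947 = 53383
Delta = -16 * (53383) = -854128
Delta mod 37 = 17

Delta = 17 (mod 37)


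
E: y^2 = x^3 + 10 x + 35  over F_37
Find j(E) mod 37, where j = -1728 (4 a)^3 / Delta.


Delta = -16(4 a^3 + 27 b^2) mod 37 = 21
-1728 * (4 a)^3 = -1728 * (4*10)^3 mod 37 = 1
j = 1 * 21^(-1) mod 37 = 30

j = 30 (mod 37)


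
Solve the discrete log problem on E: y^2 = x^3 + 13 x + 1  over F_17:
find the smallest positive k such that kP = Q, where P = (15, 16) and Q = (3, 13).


Enumerate multiples of P until we hit Q = (3, 13):
  1P = (15, 16)
  2P = (3, 4)
  3P = (0, 16)
  4P = (2, 1)
  5P = (13, 2)
  6P = (4, 10)
  7P = (16, 2)
  8P = (12, 10)
  9P = (11, 9)
  10P = (10, 14)
  11P = (1, 10)
  12P = (5, 15)
  13P = (5, 2)
  14P = (1, 7)
  15P = (10, 3)
  16P = (11, 8)
  17P = (12, 7)
  18P = (16, 15)
  19P = (4, 7)
  20P = (13, 15)
  21P = (2, 16)
  22P = (0, 1)
  23P = (3, 13)
Match found at i = 23.

k = 23


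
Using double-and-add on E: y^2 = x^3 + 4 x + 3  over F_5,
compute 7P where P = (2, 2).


k = 7 = 111_2 (binary, LSB first: 111)
Double-and-add from P = (2, 2):
  bit 0 = 1: acc = O + (2, 2) = (2, 2)
  bit 1 = 1: acc = (2, 2) + (2, 3) = O
  bit 2 = 1: acc = O + (2, 2) = (2, 2)

7P = (2, 2)


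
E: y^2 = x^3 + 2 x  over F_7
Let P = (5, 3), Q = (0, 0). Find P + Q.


P != Q, so use the chord formula.
s = (y2 - y1) / (x2 - x1) = (4) / (2) mod 7 = 2
x3 = s^2 - x1 - x2 mod 7 = 2^2 - 5 - 0 = 6
y3 = s (x1 - x3) - y1 mod 7 = 2 * (5 - 6) - 3 = 2

P + Q = (6, 2)


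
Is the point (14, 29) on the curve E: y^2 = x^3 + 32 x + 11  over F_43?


Check whether y^2 = x^3 + 32 x + 11 (mod 43) for (x, y) = (14, 29).
LHS: y^2 = 29^2 mod 43 = 24
RHS: x^3 + 32 x + 11 = 14^3 + 32*14 + 11 mod 43 = 21
LHS != RHS

No, not on the curve


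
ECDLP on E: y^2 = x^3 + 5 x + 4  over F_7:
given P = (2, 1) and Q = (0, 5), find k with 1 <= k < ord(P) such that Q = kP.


Enumerate multiples of P until we hit Q = (0, 5):
  1P = (2, 1)
  2P = (0, 2)
  3P = (0, 5)
Match found at i = 3.

k = 3


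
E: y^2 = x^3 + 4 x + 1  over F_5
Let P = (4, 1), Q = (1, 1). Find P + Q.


P != Q, so use the chord formula.
s = (y2 - y1) / (x2 - x1) = (0) / (2) mod 5 = 0
x3 = s^2 - x1 - x2 mod 5 = 0^2 - 4 - 1 = 0
y3 = s (x1 - x3) - y1 mod 5 = 0 * (4 - 0) - 1 = 4

P + Q = (0, 4)


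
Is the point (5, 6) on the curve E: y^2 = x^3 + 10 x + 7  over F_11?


Check whether y^2 = x^3 + 10 x + 7 (mod 11) for (x, y) = (5, 6).
LHS: y^2 = 6^2 mod 11 = 3
RHS: x^3 + 10 x + 7 = 5^3 + 10*5 + 7 mod 11 = 6
LHS != RHS

No, not on the curve


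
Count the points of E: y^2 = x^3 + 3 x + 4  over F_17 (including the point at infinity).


For each x in F_17, count y with y^2 = x^3 + 3 x + 4 mod 17:
  x = 0: RHS = 4, y in [2, 15]  -> 2 point(s)
  x = 1: RHS = 8, y in [5, 12]  -> 2 point(s)
  x = 2: RHS = 1, y in [1, 16]  -> 2 point(s)
  x = 5: RHS = 8, y in [5, 12]  -> 2 point(s)
  x = 6: RHS = 0, y in [0]  -> 1 point(s)
  x = 8: RHS = 13, y in [8, 9]  -> 2 point(s)
  x = 11: RHS = 8, y in [5, 12]  -> 2 point(s)
  x = 12: RHS = 0, y in [0]  -> 1 point(s)
  x = 13: RHS = 13, y in [8, 9]  -> 2 point(s)
  x = 14: RHS = 2, y in [6, 11]  -> 2 point(s)
  x = 16: RHS = 0, y in [0]  -> 1 point(s)
Affine points: 19. Add the point at infinity: total = 20.

#E(F_17) = 20


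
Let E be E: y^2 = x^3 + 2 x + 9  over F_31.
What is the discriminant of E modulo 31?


4 a^3 + 27 b^2 = 4*2^3 + 27*9^2 = 32 + 2187 = 2219
Delta = -16 * (2219) = -35504
Delta mod 31 = 22

Delta = 22 (mod 31)


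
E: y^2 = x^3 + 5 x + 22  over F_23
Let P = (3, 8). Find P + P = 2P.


Doubling: s = (3 x1^2 + a) / (2 y1)
s = (3*3^2 + 5) / (2*8) mod 23 = 2
x3 = s^2 - 2 x1 mod 23 = 2^2 - 2*3 = 21
y3 = s (x1 - x3) - y1 mod 23 = 2 * (3 - 21) - 8 = 2

2P = (21, 2)


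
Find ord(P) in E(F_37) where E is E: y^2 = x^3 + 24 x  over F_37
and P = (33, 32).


Compute successive multiples of P until we hit O:
  1P = (33, 32)
  2P = (11, 2)
  3P = (34, 7)
  4P = (3, 32)
  5P = (1, 5)
  6P = (7, 20)
  7P = (4, 7)
  8P = (30, 28)
  ... (continuing to 25P)
  25P = O

ord(P) = 25


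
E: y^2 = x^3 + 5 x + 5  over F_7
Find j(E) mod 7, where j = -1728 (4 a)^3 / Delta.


Delta = -16(4 a^3 + 27 b^2) mod 7 = 2
-1728 * (4 a)^3 = -1728 * (4*5)^3 mod 7 = 6
j = 6 * 2^(-1) mod 7 = 3

j = 3 (mod 7)


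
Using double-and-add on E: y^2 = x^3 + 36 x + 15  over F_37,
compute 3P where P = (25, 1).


k = 3 = 11_2 (binary, LSB first: 11)
Double-and-add from P = (25, 1):
  bit 0 = 1: acc = O + (25, 1) = (25, 1)
  bit 1 = 1: acc = (25, 1) + (20, 22) = (20, 15)

3P = (20, 15)


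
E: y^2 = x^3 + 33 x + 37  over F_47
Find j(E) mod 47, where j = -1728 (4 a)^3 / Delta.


Delta = -16(4 a^3 + 27 b^2) mod 47 = 17
-1728 * (4 a)^3 = -1728 * (4*33)^3 mod 47 = 18
j = 18 * 17^(-1) mod 47 = 37

j = 37 (mod 47)


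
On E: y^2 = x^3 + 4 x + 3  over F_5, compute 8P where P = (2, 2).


k = 8 = 1000_2 (binary, LSB first: 0001)
Double-and-add from P = (2, 2):
  bit 0 = 0: acc unchanged = O
  bit 1 = 0: acc unchanged = O
  bit 2 = 0: acc unchanged = O
  bit 3 = 1: acc = O + (2, 3) = (2, 3)

8P = (2, 3)


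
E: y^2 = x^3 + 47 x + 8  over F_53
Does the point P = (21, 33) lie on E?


Check whether y^2 = x^3 + 47 x + 8 (mod 53) for (x, y) = (21, 33).
LHS: y^2 = 33^2 mod 53 = 29
RHS: x^3 + 47 x + 8 = 21^3 + 47*21 + 8 mod 53 = 27
LHS != RHS

No, not on the curve


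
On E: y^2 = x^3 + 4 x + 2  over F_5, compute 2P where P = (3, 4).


Doubling: s = (3 x1^2 + a) / (2 y1)
s = (3*3^2 + 4) / (2*4) mod 5 = 2
x3 = s^2 - 2 x1 mod 5 = 2^2 - 2*3 = 3
y3 = s (x1 - x3) - y1 mod 5 = 2 * (3 - 3) - 4 = 1

2P = (3, 1)


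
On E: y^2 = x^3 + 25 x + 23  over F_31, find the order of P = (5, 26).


Compute successive multiples of P until we hit O:
  1P = (5, 26)
  2P = (28, 18)
  3P = (30, 11)
  4P = (10, 8)
  5P = (24, 30)
  6P = (9, 27)
  7P = (19, 17)
  8P = (12, 25)
  ... (continuing to 29P)
  29P = O

ord(P) = 29


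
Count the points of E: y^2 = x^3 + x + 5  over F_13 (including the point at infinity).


For each x in F_13, count y with y^2 = x^3 + 1 x + 5 mod 13:
  x = 3: RHS = 9, y in [3, 10]  -> 2 point(s)
  x = 7: RHS = 4, y in [2, 11]  -> 2 point(s)
  x = 10: RHS = 1, y in [1, 12]  -> 2 point(s)
  x = 12: RHS = 3, y in [4, 9]  -> 2 point(s)
Affine points: 8. Add the point at infinity: total = 9.

#E(F_13) = 9


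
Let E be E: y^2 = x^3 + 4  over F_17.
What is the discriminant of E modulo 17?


4 a^3 + 27 b^2 = 4*0^3 + 27*4^2 = 0 + 432 = 432
Delta = -16 * (432) = -6912
Delta mod 17 = 7

Delta = 7 (mod 17)


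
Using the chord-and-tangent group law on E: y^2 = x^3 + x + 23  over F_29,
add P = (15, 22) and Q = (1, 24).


P != Q, so use the chord formula.
s = (y2 - y1) / (x2 - x1) = (2) / (15) mod 29 = 4
x3 = s^2 - x1 - x2 mod 29 = 4^2 - 15 - 1 = 0
y3 = s (x1 - x3) - y1 mod 29 = 4 * (15 - 0) - 22 = 9

P + Q = (0, 9)


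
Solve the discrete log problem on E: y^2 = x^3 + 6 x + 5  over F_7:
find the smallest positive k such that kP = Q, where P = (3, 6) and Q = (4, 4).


Enumerate multiples of P until we hit Q = (4, 4):
  1P = (3, 6)
  2P = (2, 2)
  3P = (4, 4)
Match found at i = 3.

k = 3


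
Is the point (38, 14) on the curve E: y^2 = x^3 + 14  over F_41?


Check whether y^2 = x^3 + 0 x + 14 (mod 41) for (x, y) = (38, 14).
LHS: y^2 = 14^2 mod 41 = 32
RHS: x^3 + 0 x + 14 = 38^3 + 0*38 + 14 mod 41 = 28
LHS != RHS

No, not on the curve


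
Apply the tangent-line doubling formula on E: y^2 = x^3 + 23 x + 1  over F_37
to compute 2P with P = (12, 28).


Doubling: s = (3 x1^2 + a) / (2 y1)
s = (3*12^2 + 23) / (2*28) mod 37 = 22
x3 = s^2 - 2 x1 mod 37 = 22^2 - 2*12 = 16
y3 = s (x1 - x3) - y1 mod 37 = 22 * (12 - 16) - 28 = 32

2P = (16, 32)


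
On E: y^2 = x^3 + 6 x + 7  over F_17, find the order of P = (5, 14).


Compute successive multiples of P until we hit O:
  1P = (5, 14)
  2P = (15, 2)
  3P = (10, 9)
  4P = (3, 1)
  5P = (13, 2)
  6P = (14, 8)
  7P = (6, 15)
  8P = (7, 1)
  ... (continuing to 20P)
  20P = O

ord(P) = 20


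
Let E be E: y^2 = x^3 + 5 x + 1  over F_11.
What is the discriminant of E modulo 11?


4 a^3 + 27 b^2 = 4*5^3 + 27*1^2 = 500 + 27 = 527
Delta = -16 * (527) = -8432
Delta mod 11 = 5

Delta = 5 (mod 11)


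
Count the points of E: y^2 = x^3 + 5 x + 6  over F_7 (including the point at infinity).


For each x in F_7, count y with y^2 = x^3 + 5 x + 6 mod 7:
  x = 5: RHS = 2, y in [3, 4]  -> 2 point(s)
  x = 6: RHS = 0, y in [0]  -> 1 point(s)
Affine points: 3. Add the point at infinity: total = 4.

#E(F_7) = 4


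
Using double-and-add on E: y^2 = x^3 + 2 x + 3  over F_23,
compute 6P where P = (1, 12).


k = 6 = 110_2 (binary, LSB first: 011)
Double-and-add from P = (1, 12):
  bit 0 = 0: acc unchanged = O
  bit 1 = 1: acc = O + (0, 16) = (0, 16)
  bit 2 = 1: acc = (0, 16) + (8, 18) = (5, 0)

6P = (5, 0)


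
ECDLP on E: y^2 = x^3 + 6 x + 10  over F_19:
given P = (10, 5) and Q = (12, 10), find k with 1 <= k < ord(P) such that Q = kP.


Enumerate multiples of P until we hit Q = (12, 10):
  1P = (10, 5)
  2P = (15, 13)
  3P = (11, 1)
  4P = (14, 11)
  5P = (2, 7)
  6P = (13, 10)
  7P = (3, 13)
  8P = (17, 3)
  9P = (1, 6)
  10P = (12, 10)
Match found at i = 10.

k = 10


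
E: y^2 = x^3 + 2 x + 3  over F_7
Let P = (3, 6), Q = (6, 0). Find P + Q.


P != Q, so use the chord formula.
s = (y2 - y1) / (x2 - x1) = (1) / (3) mod 7 = 5
x3 = s^2 - x1 - x2 mod 7 = 5^2 - 3 - 6 = 2
y3 = s (x1 - x3) - y1 mod 7 = 5 * (3 - 2) - 6 = 6

P + Q = (2, 6)


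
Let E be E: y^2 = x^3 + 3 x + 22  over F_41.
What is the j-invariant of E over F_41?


Delta = -16(4 a^3 + 27 b^2) mod 41 = 6
-1728 * (4 a)^3 = -1728 * (4*3)^3 mod 41 = 5
j = 5 * 6^(-1) mod 41 = 35

j = 35 (mod 41)


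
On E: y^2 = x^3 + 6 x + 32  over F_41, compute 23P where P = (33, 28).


k = 23 = 10111_2 (binary, LSB first: 11101)
Double-and-add from P = (33, 28):
  bit 0 = 1: acc = O + (33, 28) = (33, 28)
  bit 1 = 1: acc = (33, 28) + (0, 14) = (29, 6)
  bit 2 = 1: acc = (29, 6) + (40, 36) = (14, 20)
  bit 3 = 0: acc unchanged = (14, 20)
  bit 4 = 1: acc = (14, 20) + (36, 0) = (23, 18)

23P = (23, 18)


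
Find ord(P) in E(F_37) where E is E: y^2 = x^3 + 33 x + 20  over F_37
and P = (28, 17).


Compute successive multiples of P until we hit O:
  1P = (28, 17)
  2P = (9, 11)
  3P = (33, 34)
  4P = (29, 24)
  5P = (29, 13)
  6P = (33, 3)
  7P = (9, 26)
  8P = (28, 20)
  ... (continuing to 9P)
  9P = O

ord(P) = 9


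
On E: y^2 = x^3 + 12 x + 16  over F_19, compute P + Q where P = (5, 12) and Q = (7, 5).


P != Q, so use the chord formula.
s = (y2 - y1) / (x2 - x1) = (12) / (2) mod 19 = 6
x3 = s^2 - x1 - x2 mod 19 = 6^2 - 5 - 7 = 5
y3 = s (x1 - x3) - y1 mod 19 = 6 * (5 - 5) - 12 = 7

P + Q = (5, 7)


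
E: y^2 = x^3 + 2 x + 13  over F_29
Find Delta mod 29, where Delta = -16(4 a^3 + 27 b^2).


4 a^3 + 27 b^2 = 4*2^3 + 27*13^2 = 32 + 4563 = 4595
Delta = -16 * (4595) = -73520
Delta mod 29 = 24

Delta = 24 (mod 29)


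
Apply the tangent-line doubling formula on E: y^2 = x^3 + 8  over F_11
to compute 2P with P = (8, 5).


Doubling: s = (3 x1^2 + a) / (2 y1)
s = (3*8^2 + 0) / (2*5) mod 11 = 6
x3 = s^2 - 2 x1 mod 11 = 6^2 - 2*8 = 9
y3 = s (x1 - x3) - y1 mod 11 = 6 * (8 - 9) - 5 = 0

2P = (9, 0)


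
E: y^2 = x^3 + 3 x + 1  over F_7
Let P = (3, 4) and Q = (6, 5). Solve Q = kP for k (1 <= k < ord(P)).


Enumerate multiples of P until we hit Q = (6, 5):
  1P = (3, 4)
  2P = (5, 6)
  3P = (0, 6)
  4P = (6, 5)
Match found at i = 4.

k = 4


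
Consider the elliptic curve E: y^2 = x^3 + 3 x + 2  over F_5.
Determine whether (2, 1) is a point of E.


Check whether y^2 = x^3 + 3 x + 2 (mod 5) for (x, y) = (2, 1).
LHS: y^2 = 1^2 mod 5 = 1
RHS: x^3 + 3 x + 2 = 2^3 + 3*2 + 2 mod 5 = 1
LHS = RHS

Yes, on the curve


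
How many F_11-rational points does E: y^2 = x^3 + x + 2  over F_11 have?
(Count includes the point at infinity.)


For each x in F_11, count y with y^2 = x^3 + 1 x + 2 mod 11:
  x = 1: RHS = 4, y in [2, 9]  -> 2 point(s)
  x = 2: RHS = 1, y in [1, 10]  -> 2 point(s)
  x = 4: RHS = 4, y in [2, 9]  -> 2 point(s)
  x = 5: RHS = 0, y in [0]  -> 1 point(s)
  x = 6: RHS = 4, y in [2, 9]  -> 2 point(s)
  x = 7: RHS = 0, y in [0]  -> 1 point(s)
  x = 8: RHS = 5, y in [4, 7]  -> 2 point(s)
  x = 9: RHS = 3, y in [5, 6]  -> 2 point(s)
  x = 10: RHS = 0, y in [0]  -> 1 point(s)
Affine points: 15. Add the point at infinity: total = 16.

#E(F_11) = 16


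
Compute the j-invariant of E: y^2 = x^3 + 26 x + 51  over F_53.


Delta = -16(4 a^3 + 27 b^2) mod 53 = 29
-1728 * (4 a)^3 = -1728 * (4*26)^3 mod 53 = 44
j = 44 * 29^(-1) mod 53 = 7

j = 7 (mod 53)


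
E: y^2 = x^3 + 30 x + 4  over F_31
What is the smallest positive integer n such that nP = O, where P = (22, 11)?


Compute successive multiples of P until we hit O:
  1P = (22, 11)
  2P = (15, 4)
  3P = (26, 16)
  4P = (2, 14)
  5P = (4, 8)
  6P = (30, 29)
  7P = (17, 8)
  8P = (6, 11)
  ... (continuing to 30P)
  30P = O

ord(P) = 30


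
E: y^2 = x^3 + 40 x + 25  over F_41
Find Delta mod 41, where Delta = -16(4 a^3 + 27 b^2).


4 a^3 + 27 b^2 = 4*40^3 + 27*25^2 = 256000 + 16875 = 272875
Delta = -16 * (272875) = -4366000
Delta mod 41 = 8

Delta = 8 (mod 41)


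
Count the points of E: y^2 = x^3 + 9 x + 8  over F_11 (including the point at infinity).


For each x in F_11, count y with y^2 = x^3 + 9 x + 8 mod 11:
  x = 2: RHS = 1, y in [1, 10]  -> 2 point(s)
  x = 4: RHS = 9, y in [3, 8]  -> 2 point(s)
  x = 6: RHS = 3, y in [5, 6]  -> 2 point(s)
  x = 8: RHS = 9, y in [3, 8]  -> 2 point(s)
  x = 9: RHS = 4, y in [2, 9]  -> 2 point(s)
  x = 10: RHS = 9, y in [3, 8]  -> 2 point(s)
Affine points: 12. Add the point at infinity: total = 13.

#E(F_11) = 13


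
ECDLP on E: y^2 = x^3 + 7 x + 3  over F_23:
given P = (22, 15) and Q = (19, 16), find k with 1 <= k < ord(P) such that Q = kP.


Enumerate multiples of P until we hit Q = (19, 16):
  1P = (22, 15)
  2P = (20, 1)
  3P = (7, 21)
  4P = (19, 16)
Match found at i = 4.

k = 4


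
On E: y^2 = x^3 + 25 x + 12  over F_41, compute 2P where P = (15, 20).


Doubling: s = (3 x1^2 + a) / (2 y1)
s = (3*15^2 + 25) / (2*20) mod 41 = 38
x3 = s^2 - 2 x1 mod 41 = 38^2 - 2*15 = 20
y3 = s (x1 - x3) - y1 mod 41 = 38 * (15 - 20) - 20 = 36

2P = (20, 36)


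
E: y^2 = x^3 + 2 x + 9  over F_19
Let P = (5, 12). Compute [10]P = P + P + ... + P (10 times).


k = 10 = 1010_2 (binary, LSB first: 0101)
Double-and-add from P = (5, 12):
  bit 0 = 0: acc unchanged = O
  bit 1 = 1: acc = O + (6, 3) = (6, 3)
  bit 2 = 0: acc unchanged = (6, 3)
  bit 3 = 1: acc = (6, 3) + (7, 10) = (17, 15)

10P = (17, 15)


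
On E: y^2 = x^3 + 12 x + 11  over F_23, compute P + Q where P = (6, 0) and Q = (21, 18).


P != Q, so use the chord formula.
s = (y2 - y1) / (x2 - x1) = (18) / (15) mod 23 = 15
x3 = s^2 - x1 - x2 mod 23 = 15^2 - 6 - 21 = 14
y3 = s (x1 - x3) - y1 mod 23 = 15 * (6 - 14) - 0 = 18

P + Q = (14, 18)


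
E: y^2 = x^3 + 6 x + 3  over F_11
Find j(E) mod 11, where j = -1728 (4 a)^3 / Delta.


Delta = -16(4 a^3 + 27 b^2) mod 11 = 9
-1728 * (4 a)^3 = -1728 * (4*6)^3 mod 11 = 3
j = 3 * 9^(-1) mod 11 = 4

j = 4 (mod 11)


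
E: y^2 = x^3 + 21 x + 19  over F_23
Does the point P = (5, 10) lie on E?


Check whether y^2 = x^3 + 21 x + 19 (mod 23) for (x, y) = (5, 10).
LHS: y^2 = 10^2 mod 23 = 8
RHS: x^3 + 21 x + 19 = 5^3 + 21*5 + 19 mod 23 = 19
LHS != RHS

No, not on the curve


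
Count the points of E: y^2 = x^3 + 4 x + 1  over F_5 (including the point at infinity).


For each x in F_5, count y with y^2 = x^3 + 4 x + 1 mod 5:
  x = 0: RHS = 1, y in [1, 4]  -> 2 point(s)
  x = 1: RHS = 1, y in [1, 4]  -> 2 point(s)
  x = 3: RHS = 0, y in [0]  -> 1 point(s)
  x = 4: RHS = 1, y in [1, 4]  -> 2 point(s)
Affine points: 7. Add the point at infinity: total = 8.

#E(F_5) = 8


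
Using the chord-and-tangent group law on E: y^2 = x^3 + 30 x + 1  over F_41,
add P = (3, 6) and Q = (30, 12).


P != Q, so use the chord formula.
s = (y2 - y1) / (x2 - x1) = (6) / (27) mod 41 = 23
x3 = s^2 - x1 - x2 mod 41 = 23^2 - 3 - 30 = 4
y3 = s (x1 - x3) - y1 mod 41 = 23 * (3 - 4) - 6 = 12

P + Q = (4, 12)


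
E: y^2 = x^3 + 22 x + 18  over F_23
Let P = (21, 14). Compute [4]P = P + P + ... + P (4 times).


k = 4 = 100_2 (binary, LSB first: 001)
Double-and-add from P = (21, 14):
  bit 0 = 0: acc unchanged = O
  bit 1 = 0: acc unchanged = O
  bit 2 = 1: acc = O + (21, 9) = (21, 9)

4P = (21, 9)


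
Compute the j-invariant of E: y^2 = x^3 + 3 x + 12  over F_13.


Delta = -16(4 a^3 + 27 b^2) mod 13 = 11
-1728 * (4 a)^3 = -1728 * (4*3)^3 mod 13 = 12
j = 12 * 11^(-1) mod 13 = 7

j = 7 (mod 13)


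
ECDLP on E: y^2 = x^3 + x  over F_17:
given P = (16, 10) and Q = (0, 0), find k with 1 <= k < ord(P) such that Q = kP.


Enumerate multiples of P until we hit Q = (0, 0):
  1P = (16, 10)
  2P = (0, 0)
Match found at i = 2.

k = 2


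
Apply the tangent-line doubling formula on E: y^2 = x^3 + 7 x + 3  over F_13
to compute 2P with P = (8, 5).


Doubling: s = (3 x1^2 + a) / (2 y1)
s = (3*8^2 + 7) / (2*5) mod 13 = 3
x3 = s^2 - 2 x1 mod 13 = 3^2 - 2*8 = 6
y3 = s (x1 - x3) - y1 mod 13 = 3 * (8 - 6) - 5 = 1

2P = (6, 1)


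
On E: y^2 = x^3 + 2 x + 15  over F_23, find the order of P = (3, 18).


Compute successive multiples of P until we hit O:
  1P = (3, 18)
  2P = (10, 0)
  3P = (3, 5)
  4P = O

ord(P) = 4


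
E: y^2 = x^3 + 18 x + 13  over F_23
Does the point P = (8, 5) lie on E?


Check whether y^2 = x^3 + 18 x + 13 (mod 23) for (x, y) = (8, 5).
LHS: y^2 = 5^2 mod 23 = 2
RHS: x^3 + 18 x + 13 = 8^3 + 18*8 + 13 mod 23 = 2
LHS = RHS

Yes, on the curve


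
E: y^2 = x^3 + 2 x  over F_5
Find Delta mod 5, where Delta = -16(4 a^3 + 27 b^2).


4 a^3 + 27 b^2 = 4*2^3 + 27*0^2 = 32 + 0 = 32
Delta = -16 * (32) = -512
Delta mod 5 = 3

Delta = 3 (mod 5)


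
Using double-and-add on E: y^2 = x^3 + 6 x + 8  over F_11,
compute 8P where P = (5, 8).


k = 8 = 1000_2 (binary, LSB first: 0001)
Double-and-add from P = (5, 8):
  bit 0 = 0: acc unchanged = O
  bit 1 = 0: acc unchanged = O
  bit 2 = 0: acc unchanged = O
  bit 3 = 1: acc = O + (5, 3) = (5, 3)

8P = (5, 3)


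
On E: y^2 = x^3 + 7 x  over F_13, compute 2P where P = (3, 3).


Doubling: s = (3 x1^2 + a) / (2 y1)
s = (3*3^2 + 7) / (2*3) mod 13 = 10
x3 = s^2 - 2 x1 mod 13 = 10^2 - 2*3 = 3
y3 = s (x1 - x3) - y1 mod 13 = 10 * (3 - 3) - 3 = 10

2P = (3, 10)


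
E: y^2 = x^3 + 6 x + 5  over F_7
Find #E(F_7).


For each x in F_7, count y with y^2 = x^3 + 6 x + 5 mod 7:
  x = 2: RHS = 4, y in [2, 5]  -> 2 point(s)
  x = 3: RHS = 1, y in [1, 6]  -> 2 point(s)
  x = 4: RHS = 2, y in [3, 4]  -> 2 point(s)
Affine points: 6. Add the point at infinity: total = 7.

#E(F_7) = 7


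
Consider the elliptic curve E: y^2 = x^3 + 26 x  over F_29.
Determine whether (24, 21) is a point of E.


Check whether y^2 = x^3 + 26 x + 0 (mod 29) for (x, y) = (24, 21).
LHS: y^2 = 21^2 mod 29 = 6
RHS: x^3 + 26 x + 0 = 24^3 + 26*24 + 0 mod 29 = 6
LHS = RHS

Yes, on the curve


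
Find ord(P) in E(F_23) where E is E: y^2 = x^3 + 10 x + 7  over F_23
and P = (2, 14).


Compute successive multiples of P until we hit O:
  1P = (2, 14)
  2P = (8, 1)
  3P = (3, 15)
  4P = (19, 15)
  5P = (18, 4)
  6P = (21, 18)
  7P = (1, 8)
  8P = (10, 7)
  ... (continuing to 25P)
  25P = O

ord(P) = 25


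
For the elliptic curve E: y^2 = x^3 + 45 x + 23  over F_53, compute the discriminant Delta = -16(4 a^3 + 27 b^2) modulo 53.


4 a^3 + 27 b^2 = 4*45^3 + 27*23^2 = 364500 + 14283 = 378783
Delta = -16 * (378783) = -6060528
Delta mod 53 = 22

Delta = 22 (mod 53)


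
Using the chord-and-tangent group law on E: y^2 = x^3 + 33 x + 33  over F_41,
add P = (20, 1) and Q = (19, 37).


P != Q, so use the chord formula.
s = (y2 - y1) / (x2 - x1) = (36) / (40) mod 41 = 5
x3 = s^2 - x1 - x2 mod 41 = 5^2 - 20 - 19 = 27
y3 = s (x1 - x3) - y1 mod 41 = 5 * (20 - 27) - 1 = 5

P + Q = (27, 5)


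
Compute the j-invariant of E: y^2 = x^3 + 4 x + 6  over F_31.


Delta = -16(4 a^3 + 27 b^2) mod 31 = 6
-1728 * (4 a)^3 = -1728 * (4*4)^3 mod 31 = 1
j = 1 * 6^(-1) mod 31 = 26

j = 26 (mod 31)


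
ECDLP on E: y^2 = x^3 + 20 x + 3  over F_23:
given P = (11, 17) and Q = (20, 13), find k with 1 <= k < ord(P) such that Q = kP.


Enumerate multiples of P until we hit Q = (20, 13):
  1P = (11, 17)
  2P = (4, 3)
  3P = (12, 4)
  4P = (8, 13)
  5P = (16, 7)
  6P = (0, 7)
  7P = (21, 22)
  8P = (20, 13)
Match found at i = 8.

k = 8


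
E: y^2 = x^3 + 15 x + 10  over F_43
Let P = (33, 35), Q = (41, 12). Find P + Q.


P != Q, so use the chord formula.
s = (y2 - y1) / (x2 - x1) = (20) / (8) mod 43 = 24
x3 = s^2 - x1 - x2 mod 43 = 24^2 - 33 - 41 = 29
y3 = s (x1 - x3) - y1 mod 43 = 24 * (33 - 29) - 35 = 18

P + Q = (29, 18)


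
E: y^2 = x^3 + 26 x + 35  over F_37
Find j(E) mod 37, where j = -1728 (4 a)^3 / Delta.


Delta = -16(4 a^3 + 27 b^2) mod 37 = 21
-1728 * (4 a)^3 = -1728 * (4*26)^3 mod 37 = 1
j = 1 * 21^(-1) mod 37 = 30

j = 30 (mod 37)


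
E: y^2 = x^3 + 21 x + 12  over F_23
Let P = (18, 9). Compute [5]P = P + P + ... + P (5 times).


k = 5 = 101_2 (binary, LSB first: 101)
Double-and-add from P = (18, 9):
  bit 0 = 1: acc = O + (18, 9) = (18, 9)
  bit 1 = 0: acc unchanged = (18, 9)
  bit 2 = 1: acc = (18, 9) + (18, 9) = (18, 14)

5P = (18, 14)


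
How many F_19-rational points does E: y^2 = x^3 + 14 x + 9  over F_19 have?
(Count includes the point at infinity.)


For each x in F_19, count y with y^2 = x^3 + 14 x + 9 mod 19:
  x = 0: RHS = 9, y in [3, 16]  -> 2 point(s)
  x = 1: RHS = 5, y in [9, 10]  -> 2 point(s)
  x = 2: RHS = 7, y in [8, 11]  -> 2 point(s)
  x = 6: RHS = 5, y in [9, 10]  -> 2 point(s)
  x = 8: RHS = 6, y in [5, 14]  -> 2 point(s)
  x = 9: RHS = 9, y in [3, 16]  -> 2 point(s)
  x = 10: RHS = 9, y in [3, 16]  -> 2 point(s)
  x = 12: RHS = 5, y in [9, 10]  -> 2 point(s)
  x = 14: RHS = 4, y in [2, 17]  -> 2 point(s)
  x = 16: RHS = 16, y in [4, 15]  -> 2 point(s)
  x = 17: RHS = 11, y in [7, 12]  -> 2 point(s)
Affine points: 22. Add the point at infinity: total = 23.

#E(F_19) = 23


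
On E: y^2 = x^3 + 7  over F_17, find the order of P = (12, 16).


Compute successive multiples of P until we hit O:
  1P = (12, 16)
  2P = (1, 5)
  3P = (5, 8)
  4P = (2, 10)
  5P = (2, 7)
  6P = (5, 9)
  7P = (1, 12)
  8P = (12, 1)
  ... (continuing to 9P)
  9P = O

ord(P) = 9


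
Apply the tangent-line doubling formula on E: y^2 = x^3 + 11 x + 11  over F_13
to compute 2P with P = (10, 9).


Doubling: s = (3 x1^2 + a) / (2 y1)
s = (3*10^2 + 11) / (2*9) mod 13 = 5
x3 = s^2 - 2 x1 mod 13 = 5^2 - 2*10 = 5
y3 = s (x1 - x3) - y1 mod 13 = 5 * (10 - 5) - 9 = 3

2P = (5, 3)


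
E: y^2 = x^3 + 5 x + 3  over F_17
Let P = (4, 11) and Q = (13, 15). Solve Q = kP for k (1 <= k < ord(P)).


Enumerate multiples of P until we hit Q = (13, 15):
  1P = (4, 11)
  2P = (1, 14)
  3P = (13, 15)
Match found at i = 3.

k = 3


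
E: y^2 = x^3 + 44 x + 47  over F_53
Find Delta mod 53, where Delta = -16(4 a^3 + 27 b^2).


4 a^3 + 27 b^2 = 4*44^3 + 27*47^2 = 340736 + 59643 = 400379
Delta = -16 * (400379) = -6406064
Delta mod 53 = 46

Delta = 46 (mod 53)


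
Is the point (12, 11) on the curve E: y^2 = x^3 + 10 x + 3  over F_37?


Check whether y^2 = x^3 + 10 x + 3 (mod 37) for (x, y) = (12, 11).
LHS: y^2 = 11^2 mod 37 = 10
RHS: x^3 + 10 x + 3 = 12^3 + 10*12 + 3 mod 37 = 1
LHS != RHS

No, not on the curve


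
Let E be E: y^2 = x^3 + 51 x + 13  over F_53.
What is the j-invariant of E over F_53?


Delta = -16(4 a^3 + 27 b^2) mod 53 = 8
-1728 * (4 a)^3 = -1728 * (4*51)^3 mod 53 = 7
j = 7 * 8^(-1) mod 53 = 34

j = 34 (mod 53)


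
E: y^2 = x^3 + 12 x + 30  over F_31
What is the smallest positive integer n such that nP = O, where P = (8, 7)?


Compute successive multiples of P until we hit O:
  1P = (8, 7)
  2P = (4, 7)
  3P = (19, 24)
  4P = (11, 25)
  5P = (17, 1)
  6P = (3, 0)
  7P = (17, 30)
  8P = (11, 6)
  ... (continuing to 12P)
  12P = O

ord(P) = 12


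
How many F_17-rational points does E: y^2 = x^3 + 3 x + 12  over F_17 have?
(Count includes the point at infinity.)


For each x in F_17, count y with y^2 = x^3 + 3 x + 12 mod 17:
  x = 1: RHS = 16, y in [4, 13]  -> 2 point(s)
  x = 2: RHS = 9, y in [3, 14]  -> 2 point(s)
  x = 5: RHS = 16, y in [4, 13]  -> 2 point(s)
  x = 6: RHS = 8, y in [5, 12]  -> 2 point(s)
  x = 7: RHS = 2, y in [6, 11]  -> 2 point(s)
  x = 8: RHS = 4, y in [2, 15]  -> 2 point(s)
  x = 11: RHS = 16, y in [4, 13]  -> 2 point(s)
  x = 12: RHS = 8, y in [5, 12]  -> 2 point(s)
  x = 13: RHS = 4, y in [2, 15]  -> 2 point(s)
  x = 15: RHS = 15, y in [7, 10]  -> 2 point(s)
  x = 16: RHS = 8, y in [5, 12]  -> 2 point(s)
Affine points: 22. Add the point at infinity: total = 23.

#E(F_17) = 23


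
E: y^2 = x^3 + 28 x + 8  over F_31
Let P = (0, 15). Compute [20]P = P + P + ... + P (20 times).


k = 20 = 10100_2 (binary, LSB first: 00101)
Double-and-add from P = (0, 15):
  bit 0 = 0: acc unchanged = O
  bit 1 = 0: acc unchanged = O
  bit 2 = 1: acc = O + (18, 19) = (18, 19)
  bit 3 = 0: acc unchanged = (18, 19)
  bit 4 = 1: acc = (18, 19) + (5, 5) = (22, 22)

20P = (22, 22)


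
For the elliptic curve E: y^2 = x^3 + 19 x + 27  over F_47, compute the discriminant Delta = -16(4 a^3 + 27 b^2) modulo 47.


4 a^3 + 27 b^2 = 4*19^3 + 27*27^2 = 27436 + 19683 = 47119
Delta = -16 * (47119) = -753904
Delta mod 47 = 23

Delta = 23 (mod 47)


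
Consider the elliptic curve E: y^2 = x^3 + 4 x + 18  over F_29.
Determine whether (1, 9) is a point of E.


Check whether y^2 = x^3 + 4 x + 18 (mod 29) for (x, y) = (1, 9).
LHS: y^2 = 9^2 mod 29 = 23
RHS: x^3 + 4 x + 18 = 1^3 + 4*1 + 18 mod 29 = 23
LHS = RHS

Yes, on the curve


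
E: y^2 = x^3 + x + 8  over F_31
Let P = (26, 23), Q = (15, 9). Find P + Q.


P != Q, so use the chord formula.
s = (y2 - y1) / (x2 - x1) = (17) / (20) mod 31 = 21
x3 = s^2 - x1 - x2 mod 31 = 21^2 - 26 - 15 = 28
y3 = s (x1 - x3) - y1 mod 31 = 21 * (26 - 28) - 23 = 28

P + Q = (28, 28)


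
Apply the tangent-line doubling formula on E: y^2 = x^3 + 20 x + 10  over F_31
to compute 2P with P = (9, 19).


Doubling: s = (3 x1^2 + a) / (2 y1)
s = (3*9^2 + 20) / (2*19) mod 31 = 11
x3 = s^2 - 2 x1 mod 31 = 11^2 - 2*9 = 10
y3 = s (x1 - x3) - y1 mod 31 = 11 * (9 - 10) - 19 = 1

2P = (10, 1)


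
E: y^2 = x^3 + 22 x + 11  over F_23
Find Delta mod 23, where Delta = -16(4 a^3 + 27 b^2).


4 a^3 + 27 b^2 = 4*22^3 + 27*11^2 = 42592 + 3267 = 45859
Delta = -16 * (45859) = -733744
Delta mod 23 = 2

Delta = 2 (mod 23)


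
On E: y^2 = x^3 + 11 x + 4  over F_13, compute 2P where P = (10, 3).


Doubling: s = (3 x1^2 + a) / (2 y1)
s = (3*10^2 + 11) / (2*3) mod 13 = 2
x3 = s^2 - 2 x1 mod 13 = 2^2 - 2*10 = 10
y3 = s (x1 - x3) - y1 mod 13 = 2 * (10 - 10) - 3 = 10

2P = (10, 10)


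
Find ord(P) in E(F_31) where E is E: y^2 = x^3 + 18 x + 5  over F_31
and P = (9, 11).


Compute successive multiples of P until we hit O:
  1P = (9, 11)
  2P = (17, 4)
  3P = (14, 5)
  4P = (2, 24)
  5P = (7, 3)
  6P = (0, 25)
  7P = (16, 24)
  8P = (24, 1)
  ... (continuing to 30P)
  30P = O

ord(P) = 30


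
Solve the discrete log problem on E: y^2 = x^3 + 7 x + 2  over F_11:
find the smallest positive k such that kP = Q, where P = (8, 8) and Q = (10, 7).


Enumerate multiples of P until we hit Q = (10, 7):
  1P = (8, 8)
  2P = (10, 7)
Match found at i = 2.

k = 2


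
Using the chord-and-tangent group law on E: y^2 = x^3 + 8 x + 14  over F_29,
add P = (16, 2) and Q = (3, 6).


P != Q, so use the chord formula.
s = (y2 - y1) / (x2 - x1) = (4) / (16) mod 29 = 22
x3 = s^2 - x1 - x2 mod 29 = 22^2 - 16 - 3 = 1
y3 = s (x1 - x3) - y1 mod 29 = 22 * (16 - 1) - 2 = 9

P + Q = (1, 9)


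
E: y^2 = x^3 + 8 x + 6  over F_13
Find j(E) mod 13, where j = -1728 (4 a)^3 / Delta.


Delta = -16(4 a^3 + 27 b^2) mod 13 = 1
-1728 * (4 a)^3 = -1728 * (4*8)^3 mod 13 = 8
j = 8 * 1^(-1) mod 13 = 8

j = 8 (mod 13)


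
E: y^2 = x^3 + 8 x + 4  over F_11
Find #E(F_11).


For each x in F_11, count y with y^2 = x^3 + 8 x + 4 mod 11:
  x = 0: RHS = 4, y in [2, 9]  -> 2 point(s)
  x = 3: RHS = 0, y in [0]  -> 1 point(s)
  x = 4: RHS = 1, y in [1, 10]  -> 2 point(s)
  x = 5: RHS = 4, y in [2, 9]  -> 2 point(s)
  x = 6: RHS = 4, y in [2, 9]  -> 2 point(s)
Affine points: 9. Add the point at infinity: total = 10.

#E(F_11) = 10


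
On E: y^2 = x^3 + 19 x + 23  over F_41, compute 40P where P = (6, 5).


k = 40 = 101000_2 (binary, LSB first: 000101)
Double-and-add from P = (6, 5):
  bit 0 = 0: acc unchanged = O
  bit 1 = 0: acc unchanged = O
  bit 2 = 0: acc unchanged = O
  bit 3 = 1: acc = O + (20, 11) = (20, 11)
  bit 4 = 0: acc unchanged = (20, 11)
  bit 5 = 1: acc = (20, 11) + (14, 9) = (39, 10)

40P = (39, 10)


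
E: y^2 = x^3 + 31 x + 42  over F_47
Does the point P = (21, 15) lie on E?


Check whether y^2 = x^3 + 31 x + 42 (mod 47) for (x, y) = (21, 15).
LHS: y^2 = 15^2 mod 47 = 37
RHS: x^3 + 31 x + 42 = 21^3 + 31*21 + 42 mod 47 = 37
LHS = RHS

Yes, on the curve


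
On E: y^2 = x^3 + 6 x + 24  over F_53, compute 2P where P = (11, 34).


Doubling: s = (3 x1^2 + a) / (2 y1)
s = (3*11^2 + 6) / (2*34) mod 53 = 14
x3 = s^2 - 2 x1 mod 53 = 14^2 - 2*11 = 15
y3 = s (x1 - x3) - y1 mod 53 = 14 * (11 - 15) - 34 = 16

2P = (15, 16)


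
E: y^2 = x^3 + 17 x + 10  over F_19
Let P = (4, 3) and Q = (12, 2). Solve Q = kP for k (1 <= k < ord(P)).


Enumerate multiples of P until we hit Q = (12, 2):
  1P = (4, 3)
  2P = (17, 5)
  3P = (15, 7)
  4P = (5, 7)
  5P = (7, 4)
  6P = (6, 9)
  7P = (18, 12)
  8P = (1, 3)
  9P = (14, 16)
  10P = (12, 17)
  11P = (12, 2)
Match found at i = 11.

k = 11


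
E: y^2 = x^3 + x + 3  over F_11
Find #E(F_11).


For each x in F_11, count y with y^2 = x^3 + 1 x + 3 mod 11:
  x = 0: RHS = 3, y in [5, 6]  -> 2 point(s)
  x = 1: RHS = 5, y in [4, 7]  -> 2 point(s)
  x = 3: RHS = 0, y in [0]  -> 1 point(s)
  x = 4: RHS = 5, y in [4, 7]  -> 2 point(s)
  x = 5: RHS = 1, y in [1, 10]  -> 2 point(s)
  x = 6: RHS = 5, y in [4, 7]  -> 2 point(s)
  x = 7: RHS = 1, y in [1, 10]  -> 2 point(s)
  x = 9: RHS = 4, y in [2, 9]  -> 2 point(s)
  x = 10: RHS = 1, y in [1, 10]  -> 2 point(s)
Affine points: 17. Add the point at infinity: total = 18.

#E(F_11) = 18


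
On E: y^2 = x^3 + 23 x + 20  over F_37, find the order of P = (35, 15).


Compute successive multiples of P until we hit O:
  1P = (35, 15)
  2P = (29, 29)
  3P = (36, 12)
  4P = (12, 27)
  5P = (30, 21)
  6P = (6, 2)
  7P = (5, 1)
  8P = (1, 28)
  ... (continuing to 24P)
  24P = O

ord(P) = 24


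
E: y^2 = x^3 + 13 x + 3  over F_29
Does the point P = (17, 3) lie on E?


Check whether y^2 = x^3 + 13 x + 3 (mod 29) for (x, y) = (17, 3).
LHS: y^2 = 3^2 mod 29 = 9
RHS: x^3 + 13 x + 3 = 17^3 + 13*17 + 3 mod 29 = 4
LHS != RHS

No, not on the curve


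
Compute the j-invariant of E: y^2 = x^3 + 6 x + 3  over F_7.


Delta = -16(4 a^3 + 27 b^2) mod 7 = 5
-1728 * (4 a)^3 = -1728 * (4*6)^3 mod 7 = 6
j = 6 * 5^(-1) mod 7 = 4

j = 4 (mod 7)


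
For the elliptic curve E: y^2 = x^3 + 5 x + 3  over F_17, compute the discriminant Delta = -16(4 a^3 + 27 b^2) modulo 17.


4 a^3 + 27 b^2 = 4*5^3 + 27*3^2 = 500 + 243 = 743
Delta = -16 * (743) = -11888
Delta mod 17 = 12

Delta = 12 (mod 17)


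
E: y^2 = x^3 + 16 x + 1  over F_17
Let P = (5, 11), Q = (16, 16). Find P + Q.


P != Q, so use the chord formula.
s = (y2 - y1) / (x2 - x1) = (5) / (11) mod 17 = 2
x3 = s^2 - x1 - x2 mod 17 = 2^2 - 5 - 16 = 0
y3 = s (x1 - x3) - y1 mod 17 = 2 * (5 - 0) - 11 = 16

P + Q = (0, 16)
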